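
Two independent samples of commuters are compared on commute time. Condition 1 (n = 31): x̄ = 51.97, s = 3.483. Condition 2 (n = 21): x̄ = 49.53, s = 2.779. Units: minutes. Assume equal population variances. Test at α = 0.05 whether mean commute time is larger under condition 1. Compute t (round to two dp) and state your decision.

t = 2.68; reject H0

Let group 1 = condition 1, group 2 = condition 2. H0: μ_1 = μ_2; H1: μ_1 > μ_2 (two-sample pooled-variance t-test, right-tailed).
s_p² = [(31−1)·3.483² + (21−1)·2.779²]/(31+21−2) = 10.3679
t = (51.97 − 49.53)/√[10.3679·(1/31 + 1/21)] = 2.68
df = n₁ + n₂ − 2 = 50
p-value = P(T ≥ 2.68) ≈ 0.0050
Since p ≈ 0.0050 < α = 0.05, reject H0; the data support H1.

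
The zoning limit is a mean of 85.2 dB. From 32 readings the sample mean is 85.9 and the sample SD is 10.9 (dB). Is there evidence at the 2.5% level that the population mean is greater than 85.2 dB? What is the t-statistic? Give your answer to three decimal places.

H0: μ = 85.2; H1: μ > 85.2 (one-sample t-test, right-tailed).
t = (x̄ − μ₀)/(s/√n) = (85.9 − 85.2)/(10.9/√32) = 0.363
df = n − 1 = 31
p-value = P(T ≥ 0.363) ≈ 0.3594
Since p ≈ 0.3594 > α = 0.025, fail to reject H0; the evidence is not statistically significant.

0.363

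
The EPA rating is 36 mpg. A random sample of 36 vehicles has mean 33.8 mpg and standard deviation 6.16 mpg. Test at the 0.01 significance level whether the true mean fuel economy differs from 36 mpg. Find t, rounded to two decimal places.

-2.14

H0: μ = 36; H1: μ ≠ 36 (one-sample t-test, two-sided).
t = (x̄ − μ₀)/(s/√n) = (33.8 − 36)/(6.16/√36) = -2.14
df = n − 1 = 35
Two-sided p-value ≈ 0.039
Since p ≈ 0.039 > α = 0.01, fail to reject H0; the data do not provide sufficient evidence against H0.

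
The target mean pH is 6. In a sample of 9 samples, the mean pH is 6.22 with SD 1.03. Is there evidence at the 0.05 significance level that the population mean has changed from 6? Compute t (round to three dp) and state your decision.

H0: μ = 6; H1: μ ≠ 6 (one-sample t-test, two-sided).
t = (x̄ − μ₀)/(s/√n) = (6.22 − 6)/(1.03/√9) = 0.641
df = n − 1 = 8
Two-sided p-value ≈ 0.5396
Since p ≈ 0.5396 > α = 0.05, fail to reject H0; the evidence is not statistically significant.

t = 0.641; fail to reject H0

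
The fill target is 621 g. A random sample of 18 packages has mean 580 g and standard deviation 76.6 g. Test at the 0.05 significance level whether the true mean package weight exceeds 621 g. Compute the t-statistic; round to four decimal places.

-2.2709

H0: μ = 621; H1: μ > 621 (one-sample t-test, right-tailed).
t = (x̄ − μ₀)/(s/√n) = (580 − 621)/(76.6/√18) = -2.2709
df = n − 1 = 17
p-value = P(T ≥ -2.2709) ≈ 0.9818
Since p ≈ 0.9818 > α = 0.05, fail to reject H0; the data do not provide sufficient evidence against H0.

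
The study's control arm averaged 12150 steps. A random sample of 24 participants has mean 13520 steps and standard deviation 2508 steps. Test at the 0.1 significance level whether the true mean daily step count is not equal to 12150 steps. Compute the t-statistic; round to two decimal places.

H0: μ = 12150; H1: μ ≠ 12150 (one-sample t-test, two-sided).
t = (x̄ − μ₀)/(s/√n) = (13520 − 12150)/(2508/√24) = 2.68
df = n − 1 = 23
Two-sided p-value ≈ 0.013
Since p ≈ 0.013 < α = 0.1, reject H0; the evidence is statistically significant.

2.68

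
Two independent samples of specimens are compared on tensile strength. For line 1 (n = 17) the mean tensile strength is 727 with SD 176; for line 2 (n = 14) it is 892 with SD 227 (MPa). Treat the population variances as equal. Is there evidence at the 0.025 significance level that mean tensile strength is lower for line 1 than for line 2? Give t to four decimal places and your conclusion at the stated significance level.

Let group 1 = line 1, group 2 = line 2. H0: μ_1 = μ_2; H1: μ_1 < μ_2 (two-sample pooled-variance t-test, left-tailed).
s_p² = [(17−1)·176² + (14−1)·227²]/(17+14−2) = 40189.4
t = (727 − 892)/√[40189.4·(1/17 + 1/14)] = -2.2805
df = n₁ + n₂ − 2 = 29
p-value = P(T ≤ -2.2805) ≈ 0.0151
Since p ≈ 0.0151 < α = 0.025, reject H0; the data support H1.

t = -2.2805; reject H0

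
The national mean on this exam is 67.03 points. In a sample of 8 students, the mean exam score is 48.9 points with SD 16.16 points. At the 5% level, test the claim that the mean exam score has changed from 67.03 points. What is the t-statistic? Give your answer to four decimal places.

-3.1732

H0: μ = 67.03; H1: μ ≠ 67.03 (one-sample t-test, two-sided).
t = (x̄ − μ₀)/(s/√n) = (48.9 − 67.03)/(16.16/√8) = -3.1732
df = n − 1 = 7
Two-sided p-value ≈ 0.016
Since p ≈ 0.016 < α = 0.05, reject H0; the data support H1.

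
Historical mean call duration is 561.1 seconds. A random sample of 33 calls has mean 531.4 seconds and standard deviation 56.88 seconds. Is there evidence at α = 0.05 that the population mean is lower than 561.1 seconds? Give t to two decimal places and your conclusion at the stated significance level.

H0: μ = 561.1; H1: μ < 561.1 (one-sample t-test, left-tailed).
t = (x̄ − μ₀)/(s/√n) = (531.4 − 561.1)/(56.88/√33) = -3.00
df = n − 1 = 32
p-value = P(T ≤ -3.00) ≈ 0.003
Since p ≈ 0.003 < α = 0.05, reject H0; the data support H1.

t = -3.00; reject H0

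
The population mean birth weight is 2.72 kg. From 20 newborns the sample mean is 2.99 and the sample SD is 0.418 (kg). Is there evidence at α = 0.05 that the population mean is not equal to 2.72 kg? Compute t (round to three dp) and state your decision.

t = 2.889; reject H0

H0: μ = 2.72; H1: μ ≠ 2.72 (one-sample t-test, two-sided).
t = (x̄ − μ₀)/(s/√n) = (2.99 − 2.72)/(0.418/√20) = 2.889
df = n − 1 = 19
Two-sided p-value ≈ 0.0094
Since p ≈ 0.0094 < α = 0.05, reject H0; the evidence is statistically significant.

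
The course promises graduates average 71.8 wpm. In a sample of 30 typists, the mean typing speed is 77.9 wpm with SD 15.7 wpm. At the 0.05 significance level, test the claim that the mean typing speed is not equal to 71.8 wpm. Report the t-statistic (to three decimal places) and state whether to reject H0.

t = 2.128; reject H0

H0: μ = 71.8; H1: μ ≠ 71.8 (one-sample t-test, two-sided).
t = (x̄ − μ₀)/(s/√n) = (77.9 − 71.8)/(15.7/√30) = 2.128
df = n − 1 = 29
Two-sided p-value ≈ 0.0420
Since p ≈ 0.0420 < α = 0.05, reject H0; the data support H1.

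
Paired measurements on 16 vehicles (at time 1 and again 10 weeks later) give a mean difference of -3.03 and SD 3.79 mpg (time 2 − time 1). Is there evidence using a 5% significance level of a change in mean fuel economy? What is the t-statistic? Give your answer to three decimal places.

-3.198

H0: μ_d = 0; H1: μ_d ≠ 0 (paired t-test on the differences, two-sided).
t = d̄/(s_d/√n) = -3.03/(3.79/√16) = -3.198
df = n − 1 = 15
Two-sided p-value ≈ 0.006
Since p ≈ 0.006 < α = 0.05, reject H0; the evidence is statistically significant.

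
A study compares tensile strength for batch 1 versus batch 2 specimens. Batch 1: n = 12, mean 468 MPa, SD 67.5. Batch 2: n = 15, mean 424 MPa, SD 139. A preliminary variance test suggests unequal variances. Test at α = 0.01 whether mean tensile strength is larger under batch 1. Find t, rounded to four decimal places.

Let group 1 = batch 1, group 2 = batch 2. H0: μ_1 = μ_2; H1: μ_1 > μ_2 (Welch's two-sample t-test, right-tailed).
t = (x̄_1 − x̄_2)/√(s_1²/n_1 + s_2²/n_2) = (468 − 424)/√(67.5²/12 + 139²/15) = 1.0774
Welch–Satterthwaite df ≈ 21.13
p-value = P(T ≥ 1.0774) ≈ 0.1467
Since p ≈ 0.1467 > α = 0.01, fail to reject H0; the evidence is not statistically significant.

1.0774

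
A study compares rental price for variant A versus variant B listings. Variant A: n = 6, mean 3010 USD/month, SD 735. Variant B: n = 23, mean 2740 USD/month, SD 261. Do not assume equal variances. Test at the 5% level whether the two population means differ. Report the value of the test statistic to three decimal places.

0.885

Let group 1 = variant A, group 2 = variant B. H0: μ_1 = μ_2; H1: μ_1 ≠ μ_2 (Welch's two-sample t-test, two-sided).
t = (x̄_1 − x̄_2)/√(s_1²/n_1 + s_2²/n_2) = (3010 − 2740)/√(735²/6 + 261²/23) = 0.885
Welch–Satterthwaite df ≈ 5.33
Two-sided p-value ≈ 0.4141
Since p ≈ 0.4141 > α = 0.05, fail to reject H0; the evidence is not statistically significant.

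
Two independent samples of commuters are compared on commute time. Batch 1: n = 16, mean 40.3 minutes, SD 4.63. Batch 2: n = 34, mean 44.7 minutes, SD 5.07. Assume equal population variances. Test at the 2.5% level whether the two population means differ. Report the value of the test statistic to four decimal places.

-2.9399

Let group 1 = batch 1, group 2 = batch 2. H0: μ_1 = μ_2; H1: μ_1 ≠ μ_2 (two-sample pooled-variance t-test, two-sided).
s_p² = [(16−1)·4.63² + (34−1)·5.07²]/(16+34−2) = 24.3712
t = (40.3 − 44.7)/√[24.3712·(1/16 + 1/34)] = -2.9399
df = n₁ + n₂ − 2 = 48
Two-sided p-value ≈ 0.005
Since p ≈ 0.005 < α = 0.025, reject H0; the data support H1.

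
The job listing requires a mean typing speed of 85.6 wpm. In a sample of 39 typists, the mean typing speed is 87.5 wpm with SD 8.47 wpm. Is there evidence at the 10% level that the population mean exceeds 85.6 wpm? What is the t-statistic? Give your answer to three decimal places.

1.401

H0: μ = 85.6; H1: μ > 85.6 (one-sample t-test, right-tailed).
t = (x̄ − μ₀)/(s/√n) = (87.5 − 85.6)/(8.47/√39) = 1.401
df = n − 1 = 38
p-value = P(T ≥ 1.401) ≈ 0.085
Since p ≈ 0.085 < α = 0.1, reject H0; the data support H1.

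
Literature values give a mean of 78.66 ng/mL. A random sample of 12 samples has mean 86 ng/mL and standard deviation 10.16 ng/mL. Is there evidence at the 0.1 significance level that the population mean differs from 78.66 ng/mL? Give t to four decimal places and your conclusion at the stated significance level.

t = 2.5026; reject H0

H0: μ = 78.66; H1: μ ≠ 78.66 (one-sample t-test, two-sided).
t = (x̄ − μ₀)/(s/√n) = (86 − 78.66)/(10.16/√12) = 2.5026
df = n − 1 = 11
Two-sided p-value ≈ 0.029
Since p ≈ 0.029 < α = 0.1, reject H0; the evidence is statistically significant.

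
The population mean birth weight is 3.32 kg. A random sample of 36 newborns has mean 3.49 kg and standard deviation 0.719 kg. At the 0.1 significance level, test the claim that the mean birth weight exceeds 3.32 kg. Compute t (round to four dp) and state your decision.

t = 1.4186; reject H0

H0: μ = 3.32; H1: μ > 3.32 (one-sample t-test, right-tailed).
t = (x̄ − μ₀)/(s/√n) = (3.49 − 3.32)/(0.719/√36) = 1.4186
df = n − 1 = 35
p-value = P(T ≥ 1.4186) ≈ 0.082
Since p ≈ 0.082 < α = 0.1, reject H0; the data support H1.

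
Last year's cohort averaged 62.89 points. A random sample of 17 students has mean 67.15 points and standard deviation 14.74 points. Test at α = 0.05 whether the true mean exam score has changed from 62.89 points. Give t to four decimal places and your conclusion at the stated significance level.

H0: μ = 62.89; H1: μ ≠ 62.89 (one-sample t-test, two-sided).
t = (x̄ − μ₀)/(s/√n) = (67.15 − 62.89)/(14.74/√17) = 1.1916
df = n − 1 = 16
Two-sided p-value ≈ 0.251
Since p ≈ 0.251 > α = 0.05, fail to reject H0; the data do not provide sufficient evidence against H0.

t = 1.1916; fail to reject H0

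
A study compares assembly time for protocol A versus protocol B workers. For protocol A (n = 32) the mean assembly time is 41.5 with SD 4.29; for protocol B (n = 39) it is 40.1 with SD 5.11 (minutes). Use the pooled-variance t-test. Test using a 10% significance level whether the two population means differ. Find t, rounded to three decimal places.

1.233

Let group 1 = protocol A, group 2 = protocol B. H0: μ_1 = μ_2; H1: μ_1 ≠ μ_2 (two-sample pooled-variance t-test, two-sided).
s_p² = [(32−1)·4.29² + (39−1)·5.11²]/(32+39−2) = 22.6491
t = (41.5 − 40.1)/√[22.6491·(1/32 + 1/39)] = 1.233
df = n₁ + n₂ − 2 = 69
Two-sided p-value ≈ 0.2216
Since p ≈ 0.2216 > α = 0.1, fail to reject H0; the data do not provide sufficient evidence against H0.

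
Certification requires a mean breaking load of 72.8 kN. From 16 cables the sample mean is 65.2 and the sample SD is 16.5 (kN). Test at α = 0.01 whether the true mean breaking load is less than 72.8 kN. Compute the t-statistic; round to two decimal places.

-1.84

H0: μ = 72.8; H1: μ < 72.8 (one-sample t-test, left-tailed).
t = (x̄ − μ₀)/(s/√n) = (65.2 − 72.8)/(16.5/√16) = -1.84
df = n − 1 = 15
p-value = P(T ≤ -1.84) ≈ 0.0426
Since p ≈ 0.0426 > α = 0.01, fail to reject H0; the evidence is not statistically significant.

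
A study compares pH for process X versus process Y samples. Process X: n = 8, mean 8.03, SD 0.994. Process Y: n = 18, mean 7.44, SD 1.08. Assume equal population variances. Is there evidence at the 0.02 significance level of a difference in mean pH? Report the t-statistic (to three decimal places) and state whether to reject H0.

Let group 1 = process X, group 2 = process Y. H0: μ_1 = μ_2; H1: μ_1 ≠ μ_2 (two-sample pooled-variance t-test, two-sided).
s_p² = [(8−1)·0.994² + (18−1)·1.08²]/(8+18−2) = 1.11438
t = (8.03 − 7.44)/√[1.11438·(1/8 + 1/18)] = 1.315
df = n₁ + n₂ − 2 = 24
Two-sided p-value ≈ 0.2008
Since p ≈ 0.2008 > α = 0.02, fail to reject H0; the data do not provide sufficient evidence against H0.

t = 1.315; fail to reject H0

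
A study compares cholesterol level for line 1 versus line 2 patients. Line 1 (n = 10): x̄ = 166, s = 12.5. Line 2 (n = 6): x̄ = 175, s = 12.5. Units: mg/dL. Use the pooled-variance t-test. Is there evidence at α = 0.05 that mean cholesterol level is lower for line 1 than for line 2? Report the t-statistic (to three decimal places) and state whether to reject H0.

t = -1.394; fail to reject H0

Let group 1 = line 1, group 2 = line 2. H0: μ_1 = μ_2; H1: μ_1 < μ_2 (two-sample pooled-variance t-test, left-tailed).
s_p² = [(10−1)·12.5² + (6−1)·12.5²]/(10+6−2) = 156.25
t = (166 − 175)/√[156.25·(1/10 + 1/6)] = -1.394
df = n₁ + n₂ − 2 = 14
p-value = P(T ≤ -1.394) ≈ 0.092
Since p ≈ 0.092 > α = 0.05, fail to reject H0; the evidence is not statistically significant.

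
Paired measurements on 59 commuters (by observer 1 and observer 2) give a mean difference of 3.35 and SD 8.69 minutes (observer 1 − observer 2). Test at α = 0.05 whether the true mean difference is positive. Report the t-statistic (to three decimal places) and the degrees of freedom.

t = 2.961, df = 58

H0: μ_d = 0; H1: μ_d > 0 (paired t-test on the differences, right-tailed).
t = d̄/(s_d/√n) = 3.35/(8.69/√59) = 2.961
df = n − 1 = 58
p-value = P(T ≥ 2.961) ≈ 0.0022
Since p ≈ 0.0022 < α = 0.05, reject H0; the evidence is statistically significant.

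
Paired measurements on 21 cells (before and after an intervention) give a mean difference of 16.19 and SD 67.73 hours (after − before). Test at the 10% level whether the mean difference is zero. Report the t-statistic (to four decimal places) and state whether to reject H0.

t = 1.0954; fail to reject H0

H0: μ_d = 0; H1: μ_d ≠ 0 (paired t-test on the differences, two-sided).
t = d̄/(s_d/√n) = 16.19/(67.73/√21) = 1.0954
df = n − 1 = 20
Two-sided p-value ≈ 0.2864
Since p ≈ 0.2864 > α = 0.1, fail to reject H0; the data do not provide sufficient evidence against H0.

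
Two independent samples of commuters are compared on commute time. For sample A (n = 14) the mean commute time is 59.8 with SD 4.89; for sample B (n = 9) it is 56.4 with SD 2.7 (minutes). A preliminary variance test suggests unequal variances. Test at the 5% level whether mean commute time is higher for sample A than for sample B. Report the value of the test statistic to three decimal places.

2.143

Let group 1 = sample A, group 2 = sample B. H0: μ_1 = μ_2; H1: μ_1 > μ_2 (Welch's two-sample t-test, right-tailed).
t = (x̄_1 − x̄_2)/√(s_1²/n_1 + s_2²/n_2) = (59.8 − 56.4)/√(4.89²/14 + 2.7²/9) = 2.143
Welch–Satterthwaite df ≈ 20.69
p-value = P(T ≥ 2.143) ≈ 0.0221
Since p ≈ 0.0221 < α = 0.05, reject H0; the evidence is statistically significant.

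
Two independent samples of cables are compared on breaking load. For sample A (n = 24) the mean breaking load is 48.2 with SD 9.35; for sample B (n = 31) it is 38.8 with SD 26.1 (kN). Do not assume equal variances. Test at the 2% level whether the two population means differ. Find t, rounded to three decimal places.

Let group 1 = sample A, group 2 = sample B. H0: μ_1 = μ_2; H1: μ_1 ≠ μ_2 (Welch's two-sample t-test, two-sided).
t = (x̄_1 − x̄_2)/√(s_1²/n_1 + s_2²/n_2) = (48.2 − 38.8)/√(9.35²/24 + 26.1²/31) = 1.857
Welch–Satterthwaite df ≈ 39.36
Two-sided p-value ≈ 0.071
Since p ≈ 0.071 > α = 0.02, fail to reject H0; the data do not provide sufficient evidence against H0.

1.857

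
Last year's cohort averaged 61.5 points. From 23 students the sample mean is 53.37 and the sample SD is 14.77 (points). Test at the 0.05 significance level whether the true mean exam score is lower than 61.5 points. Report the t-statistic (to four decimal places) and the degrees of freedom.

H0: μ = 61.5; H1: μ < 61.5 (one-sample t-test, left-tailed).
t = (x̄ − μ₀)/(s/√n) = (53.37 − 61.5)/(14.77/√23) = -2.6398
df = n − 1 = 22
p-value = P(T ≤ -2.6398) ≈ 0.0075
Since p ≈ 0.0075 < α = 0.05, reject H0; the data support H1.

t = -2.6398, df = 22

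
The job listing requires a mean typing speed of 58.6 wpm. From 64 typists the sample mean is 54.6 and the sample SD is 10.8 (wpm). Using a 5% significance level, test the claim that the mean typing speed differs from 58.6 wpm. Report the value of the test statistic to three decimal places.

-2.963

H0: μ = 58.6; H1: μ ≠ 58.6 (one-sample t-test, two-sided).
t = (x̄ − μ₀)/(s/√n) = (54.6 − 58.6)/(10.8/√64) = -2.963
df = n − 1 = 63
Two-sided p-value ≈ 0.0043
Since p ≈ 0.0043 < α = 0.05, reject H0; the evidence is statistically significant.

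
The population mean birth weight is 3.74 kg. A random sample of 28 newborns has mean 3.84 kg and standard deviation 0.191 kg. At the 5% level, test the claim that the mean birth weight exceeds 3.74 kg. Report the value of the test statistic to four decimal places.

2.7704

H0: μ = 3.74; H1: μ > 3.74 (one-sample t-test, right-tailed).
t = (x̄ − μ₀)/(s/√n) = (3.84 − 3.74)/(0.191/√28) = 2.7704
df = n − 1 = 27
p-value = P(T ≥ 2.7704) ≈ 0.0050
Since p ≈ 0.0050 < α = 0.05, reject H0; the data support H1.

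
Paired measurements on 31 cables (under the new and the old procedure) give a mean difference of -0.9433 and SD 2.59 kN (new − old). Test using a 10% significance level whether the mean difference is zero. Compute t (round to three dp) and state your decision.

t = -2.028; reject H0

H0: μ_d = 0; H1: μ_d ≠ 0 (paired t-test on the differences, two-sided).
t = d̄/(s_d/√n) = -0.9433/(2.59/√31) = -2.028
df = n − 1 = 30
Two-sided p-value ≈ 0.052
Since p ≈ 0.052 < α = 0.1, reject H0; the data support H1.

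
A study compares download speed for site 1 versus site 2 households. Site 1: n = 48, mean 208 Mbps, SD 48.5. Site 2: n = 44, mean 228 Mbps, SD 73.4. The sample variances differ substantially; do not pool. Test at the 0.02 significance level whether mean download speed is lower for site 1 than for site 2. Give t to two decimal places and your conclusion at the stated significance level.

Let group 1 = site 1, group 2 = site 2. H0: μ_1 = μ_2; H1: μ_1 < μ_2 (Welch's two-sample t-test, left-tailed).
t = (x̄_1 − x̄_2)/√(s_1²/n_1 + s_2²/n_2) = (208 − 228)/√(48.5²/48 + 73.4²/44) = -1.53
Welch–Satterthwaite df ≈ 73.53
p-value = P(T ≤ -1.53) ≈ 0.0655
Since p ≈ 0.0655 > α = 0.02, fail to reject H0; the evidence is not statistically significant.

t = -1.53; fail to reject H0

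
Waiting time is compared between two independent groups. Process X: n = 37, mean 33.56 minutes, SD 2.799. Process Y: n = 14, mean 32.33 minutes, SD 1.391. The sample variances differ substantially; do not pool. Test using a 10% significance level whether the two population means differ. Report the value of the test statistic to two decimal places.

2.08

Let group 1 = process X, group 2 = process Y. H0: μ_1 = μ_2; H1: μ_1 ≠ μ_2 (Welch's two-sample t-test, two-sided).
t = (x̄_1 − x̄_2)/√(s_1²/n_1 + s_2²/n_2) = (33.56 − 32.33)/√(2.799²/37 + 1.391²/14) = 2.08
Welch–Satterthwaite df ≈ 45.11
Two-sided p-value ≈ 0.0433
Since p ≈ 0.0433 < α = 0.1, reject H0; the data support H1.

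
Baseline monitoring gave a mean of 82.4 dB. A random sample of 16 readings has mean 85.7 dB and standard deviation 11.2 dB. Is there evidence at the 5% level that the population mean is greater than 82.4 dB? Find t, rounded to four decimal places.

H0: μ = 82.4; H1: μ > 82.4 (one-sample t-test, right-tailed).
t = (x̄ − μ₀)/(s/√n) = (85.7 − 82.4)/(11.2/√16) = 1.1786
df = n − 1 = 15
p-value = P(T ≥ 1.1786) ≈ 0.1285
Since p ≈ 0.1285 > α = 0.05, fail to reject H0; the data do not provide sufficient evidence against H0.

1.1786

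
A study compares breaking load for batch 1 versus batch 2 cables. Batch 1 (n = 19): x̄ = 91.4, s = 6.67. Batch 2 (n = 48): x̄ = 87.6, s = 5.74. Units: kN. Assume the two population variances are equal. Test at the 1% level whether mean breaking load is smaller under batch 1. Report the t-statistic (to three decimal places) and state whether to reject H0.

t = 2.332; fail to reject H0

Let group 1 = batch 1, group 2 = batch 2. H0: μ_1 = μ_2; H1: μ_1 < μ_2 (two-sample pooled-variance t-test, left-tailed).
s_p² = [(19−1)·6.67² + (48−1)·5.74²]/(19+48−2) = 36.1437
t = (91.4 − 87.6)/√[36.1437·(1/19 + 1/48)] = 2.332
df = n₁ + n₂ − 2 = 65
p-value = P(T ≤ 2.332) ≈ 0.989
Since p ≈ 0.989 > α = 0.01, fail to reject H0; the evidence is not statistically significant.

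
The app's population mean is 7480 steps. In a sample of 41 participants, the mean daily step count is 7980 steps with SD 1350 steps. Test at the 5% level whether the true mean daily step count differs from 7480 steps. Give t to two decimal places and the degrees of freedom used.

t = 2.37, df = 40

H0: μ = 7480; H1: μ ≠ 7480 (one-sample t-test, two-sided).
t = (x̄ − μ₀)/(s/√n) = (7980 − 7480)/(1350/√41) = 2.37
df = n − 1 = 40
Two-sided p-value ≈ 0.023
Since p ≈ 0.023 < α = 0.05, reject H0; the evidence is statistically significant.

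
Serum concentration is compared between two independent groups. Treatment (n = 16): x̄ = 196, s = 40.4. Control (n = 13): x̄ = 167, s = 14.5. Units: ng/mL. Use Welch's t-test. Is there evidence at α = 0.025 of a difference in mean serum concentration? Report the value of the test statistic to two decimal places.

2.67

Let group 1 = treatment, group 2 = control. H0: μ_1 = μ_2; H1: μ_1 ≠ μ_2 (Welch's two-sample t-test, two-sided).
t = (x̄_1 − x̄_2)/√(s_1²/n_1 + s_2²/n_2) = (196 − 167)/√(40.4²/16 + 14.5²/13) = 2.67
Welch–Satterthwaite df ≈ 19.52
Two-sided p-value ≈ 0.015
Since p ≈ 0.015 < α = 0.025, reject H0; the data support H1.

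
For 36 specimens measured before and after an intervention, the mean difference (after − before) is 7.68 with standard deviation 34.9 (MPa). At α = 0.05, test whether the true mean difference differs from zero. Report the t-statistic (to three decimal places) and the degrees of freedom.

H0: μ_d = 0; H1: μ_d ≠ 0 (paired t-test on the differences, two-sided).
t = d̄/(s_d/√n) = 7.68/(34.9/√36) = 1.320
df = n − 1 = 35
Two-sided p-value ≈ 0.1953
Since p ≈ 0.1953 > α = 0.05, fail to reject H0; the data do not provide sufficient evidence against H0.

t = 1.320, df = 35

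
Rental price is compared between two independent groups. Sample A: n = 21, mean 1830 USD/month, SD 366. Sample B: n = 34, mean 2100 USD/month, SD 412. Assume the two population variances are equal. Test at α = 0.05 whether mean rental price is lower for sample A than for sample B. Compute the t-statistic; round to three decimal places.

Let group 1 = sample A, group 2 = sample B. H0: μ_1 = μ_2; H1: μ_1 < μ_2 (two-sample pooled-variance t-test, left-tailed).
s_p² = [(21−1)·366² + (34−1)·412²]/(21+34−2) = 156239
t = (1830 − 2100)/√[156239·(1/21 + 1/34)] = -2.461
df = n₁ + n₂ − 2 = 53
p-value = P(T ≤ -2.461) ≈ 0.009
Since p ≈ 0.009 < α = 0.05, reject H0; the evidence is statistically significant.

-2.461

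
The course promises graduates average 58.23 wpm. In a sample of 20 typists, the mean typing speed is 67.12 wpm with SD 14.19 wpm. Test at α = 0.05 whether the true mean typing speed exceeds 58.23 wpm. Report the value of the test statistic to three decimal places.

2.802

H0: μ = 58.23; H1: μ > 58.23 (one-sample t-test, right-tailed).
t = (x̄ − μ₀)/(s/√n) = (67.12 − 58.23)/(14.19/√20) = 2.802
df = n − 1 = 19
p-value = P(T ≥ 2.802) ≈ 0.0057
Since p ≈ 0.0057 < α = 0.05, reject H0; the evidence is statistically significant.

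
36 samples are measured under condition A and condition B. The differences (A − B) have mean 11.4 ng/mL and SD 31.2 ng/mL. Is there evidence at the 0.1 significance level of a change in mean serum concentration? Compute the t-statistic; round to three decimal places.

2.192

H0: μ_d = 0; H1: μ_d ≠ 0 (paired t-test on the differences, two-sided).
t = d̄/(s_d/√n) = 11.4/(31.2/√36) = 2.192
df = n − 1 = 35
Two-sided p-value ≈ 0.035
Since p ≈ 0.035 < α = 0.1, reject H0; the data support H1.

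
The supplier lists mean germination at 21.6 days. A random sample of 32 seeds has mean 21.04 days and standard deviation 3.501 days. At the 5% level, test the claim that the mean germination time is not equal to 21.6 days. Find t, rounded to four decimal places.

H0: μ = 21.6; H1: μ ≠ 21.6 (one-sample t-test, two-sided).
t = (x̄ − μ₀)/(s/√n) = (21.04 − 21.6)/(3.501/√32) = -0.9048
df = n − 1 = 31
Two-sided p-value ≈ 0.373
Since p ≈ 0.373 > α = 0.05, fail to reject H0; the data do not provide sufficient evidence against H0.

-0.9048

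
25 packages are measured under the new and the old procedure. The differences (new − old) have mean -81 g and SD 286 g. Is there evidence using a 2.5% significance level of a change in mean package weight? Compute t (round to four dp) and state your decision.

H0: μ_d = 0; H1: μ_d ≠ 0 (paired t-test on the differences, two-sided).
t = d̄/(s_d/√n) = -81/(286/√25) = -1.4161
df = n − 1 = 24
Two-sided p-value ≈ 0.1696
Since p ≈ 0.1696 > α = 0.025, fail to reject H0; the evidence is not statistically significant.

t = -1.4161; fail to reject H0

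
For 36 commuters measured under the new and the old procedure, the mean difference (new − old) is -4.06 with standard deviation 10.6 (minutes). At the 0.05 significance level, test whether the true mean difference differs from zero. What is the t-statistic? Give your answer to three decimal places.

-2.298

H0: μ_d = 0; H1: μ_d ≠ 0 (paired t-test on the differences, two-sided).
t = d̄/(s_d/√n) = -4.06/(10.6/√36) = -2.298
df = n − 1 = 35
Two-sided p-value ≈ 0.0276
Since p ≈ 0.0276 < α = 0.05, reject H0; the evidence is statistically significant.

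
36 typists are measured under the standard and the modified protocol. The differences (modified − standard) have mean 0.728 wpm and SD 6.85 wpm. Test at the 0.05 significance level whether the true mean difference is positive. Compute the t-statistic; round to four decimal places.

0.6377

H0: μ_d = 0; H1: μ_d > 0 (paired t-test on the differences, right-tailed).
t = d̄/(s_d/√n) = 0.728/(6.85/√36) = 0.6377
df = n − 1 = 35
p-value = P(T ≥ 0.6377) ≈ 0.2639
Since p ≈ 0.2639 > α = 0.05, fail to reject H0; the data do not provide sufficient evidence against H0.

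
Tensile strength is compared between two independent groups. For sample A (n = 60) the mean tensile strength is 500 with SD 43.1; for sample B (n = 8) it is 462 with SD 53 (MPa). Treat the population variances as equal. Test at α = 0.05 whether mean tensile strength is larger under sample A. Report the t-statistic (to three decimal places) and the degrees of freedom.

Let group 1 = sample A, group 2 = sample B. H0: μ_1 = μ_2; H1: μ_1 > μ_2 (two-sample pooled-variance t-test, right-tailed).
s_p² = [(60−1)·43.1² + (8−1)·53²]/(60+8−2) = 1958.52
t = (500 − 462)/√[1958.52·(1/60 + 1/8)] = 2.281
df = n₁ + n₂ − 2 = 66
p-value = P(T ≥ 2.281) ≈ 0.0129
Since p ≈ 0.0129 < α = 0.05, reject H0; the data support H1.

t = 2.281, df = 66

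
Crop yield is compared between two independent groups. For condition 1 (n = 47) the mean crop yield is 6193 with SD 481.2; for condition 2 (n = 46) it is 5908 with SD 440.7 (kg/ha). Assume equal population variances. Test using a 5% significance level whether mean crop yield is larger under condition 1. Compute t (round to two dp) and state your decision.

Let group 1 = condition 1, group 2 = condition 2. H0: μ_1 = μ_2; H1: μ_1 > μ_2 (two-sample pooled-variance t-test, right-tailed).
s_p² = [(47−1)·481.2² + (46−1)·440.7²]/(47+46−2) = 213090
t = (6193 − 5908)/√[213090·(1/47 + 1/46)] = 2.98
df = n₁ + n₂ − 2 = 91
p-value = P(T ≥ 2.98) ≈ 0.002
Since p ≈ 0.002 < α = 0.05, reject H0; the evidence is statistically significant.

t = 2.98; reject H0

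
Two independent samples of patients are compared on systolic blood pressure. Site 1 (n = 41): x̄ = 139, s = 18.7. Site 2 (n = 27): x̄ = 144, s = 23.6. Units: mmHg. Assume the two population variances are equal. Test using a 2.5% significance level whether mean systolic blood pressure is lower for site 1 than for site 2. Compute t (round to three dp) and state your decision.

Let group 1 = site 1, group 2 = site 2. H0: μ_1 = μ_2; H1: μ_1 < μ_2 (two-sample pooled-variance t-test, left-tailed).
s_p² = [(41−1)·18.7² + (27−1)·23.6²]/(41+27−2) = 431.342
t = (139 − 144)/√[431.342·(1/41 + 1/27)] = -0.971
df = n₁ + n₂ − 2 = 66
p-value = P(T ≤ -0.971) ≈ 0.167
Since p ≈ 0.167 > α = 0.025, fail to reject H0; the evidence is not statistically significant.

t = -0.971; fail to reject H0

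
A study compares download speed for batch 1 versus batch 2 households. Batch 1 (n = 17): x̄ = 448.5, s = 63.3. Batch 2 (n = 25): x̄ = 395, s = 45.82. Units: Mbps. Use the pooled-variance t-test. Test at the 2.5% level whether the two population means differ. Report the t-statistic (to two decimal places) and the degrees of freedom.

Let group 1 = batch 1, group 2 = batch 2. H0: μ_1 = μ_2; H1: μ_1 ≠ μ_2 (two-sample pooled-variance t-test, two-sided).
s_p² = [(17−1)·63.3² + (25−1)·45.82²]/(17+25−2) = 2862.44
t = (448.5 − 395)/√[2862.44·(1/17 + 1/25)] = 3.18
df = n₁ + n₂ − 2 = 40
Two-sided p-value ≈ 0.003
Since p ≈ 0.003 < α = 0.025, reject H0; the data support H1.

t = 3.18, df = 40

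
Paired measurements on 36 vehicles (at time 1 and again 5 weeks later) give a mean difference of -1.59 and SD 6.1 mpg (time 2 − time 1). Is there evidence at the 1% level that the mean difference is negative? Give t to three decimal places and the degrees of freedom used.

t = -1.564, df = 35

H0: μ_d = 0; H1: μ_d < 0 (paired t-test on the differences, left-tailed).
t = d̄/(s_d/√n) = -1.59/(6.1/√36) = -1.564
df = n − 1 = 35
p-value = P(T ≤ -1.564) ≈ 0.0634
Since p ≈ 0.0634 > α = 0.01, fail to reject H0; the evidence is not statistically significant.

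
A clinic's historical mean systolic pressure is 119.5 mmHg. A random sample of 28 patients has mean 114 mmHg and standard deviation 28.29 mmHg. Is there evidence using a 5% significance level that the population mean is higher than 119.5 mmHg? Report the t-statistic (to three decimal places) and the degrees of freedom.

t = -1.029, df = 27

H0: μ = 119.5; H1: μ > 119.5 (one-sample t-test, right-tailed).
t = (x̄ − μ₀)/(s/√n) = (114 − 119.5)/(28.29/√28) = -1.029
df = n − 1 = 27
p-value = P(T ≥ -1.029) ≈ 0.8436
Since p ≈ 0.8436 > α = 0.05, fail to reject H0; the data do not provide sufficient evidence against H0.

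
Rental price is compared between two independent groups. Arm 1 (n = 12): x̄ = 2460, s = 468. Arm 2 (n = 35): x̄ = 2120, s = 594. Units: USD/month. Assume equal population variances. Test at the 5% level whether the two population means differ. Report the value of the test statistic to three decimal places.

Let group 1 = arm 1, group 2 = arm 2. H0: μ_1 = μ_2; H1: μ_1 ≠ μ_2 (two-sample pooled-variance t-test, two-sided).
s_p² = [(12−1)·468² + (35−1)·594²]/(12+35−2) = 320126
t = (2460 − 2120)/√[320126·(1/12 + 1/35)] = 1.796
df = n₁ + n₂ − 2 = 45
Two-sided p-value ≈ 0.079
Since p ≈ 0.079 > α = 0.05, fail to reject H0; the data do not provide sufficient evidence against H0.

1.796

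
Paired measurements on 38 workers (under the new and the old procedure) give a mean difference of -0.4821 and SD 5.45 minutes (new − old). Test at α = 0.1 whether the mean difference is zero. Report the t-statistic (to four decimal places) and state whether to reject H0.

H0: μ_d = 0; H1: μ_d ≠ 0 (paired t-test on the differences, two-sided).
t = d̄/(s_d/√n) = -0.4821/(5.45/√38) = -0.5453
df = n − 1 = 37
Two-sided p-value ≈ 0.589
Since p ≈ 0.589 > α = 0.1, fail to reject H0; the evidence is not statistically significant.

t = -0.5453; fail to reject H0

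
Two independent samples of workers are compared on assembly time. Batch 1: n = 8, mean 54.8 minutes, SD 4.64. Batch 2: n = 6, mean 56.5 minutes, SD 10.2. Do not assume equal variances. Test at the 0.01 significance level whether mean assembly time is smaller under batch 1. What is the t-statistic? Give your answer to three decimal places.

Let group 1 = batch 1, group 2 = batch 2. H0: μ_1 = μ_2; H1: μ_1 < μ_2 (Welch's two-sample t-test, left-tailed).
t = (x̄_1 − x̄_2)/√(s_1²/n_1 + s_2²/n_2) = (54.8 − 56.5)/√(4.64²/8 + 10.2²/6) = -0.380
Welch–Satterthwaite df ≈ 6.56
p-value = P(T ≤ -0.380) ≈ 0.3580
Since p ≈ 0.3580 > α = 0.01, fail to reject H0; the data do not provide sufficient evidence against H0.

-0.380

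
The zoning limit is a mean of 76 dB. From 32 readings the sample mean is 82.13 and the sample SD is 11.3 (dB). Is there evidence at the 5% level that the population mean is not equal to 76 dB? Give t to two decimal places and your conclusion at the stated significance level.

t = 3.07; reject H0

H0: μ = 76; H1: μ ≠ 76 (one-sample t-test, two-sided).
t = (x̄ − μ₀)/(s/√n) = (82.13 − 76)/(11.3/√32) = 3.07
df = n − 1 = 31
Two-sided p-value ≈ 0.0044
Since p ≈ 0.0044 < α = 0.05, reject H0; the evidence is statistically significant.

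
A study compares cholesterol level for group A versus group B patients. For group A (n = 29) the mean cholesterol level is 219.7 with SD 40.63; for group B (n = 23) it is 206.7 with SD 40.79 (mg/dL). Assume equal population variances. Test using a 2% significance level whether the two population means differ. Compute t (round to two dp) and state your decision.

Let group 1 = group A, group 2 = group B. H0: μ_1 = μ_2; H1: μ_1 ≠ μ_2 (two-sample pooled-variance t-test, two-sided).
s_p² = [(29−1)·40.63² + (23−1)·40.79²]/(29+23−2) = 1656.53
t = (219.7 − 206.7)/√[1656.53·(1/29 + 1/23)] = 1.14
df = n₁ + n₂ − 2 = 50
Two-sided p-value ≈ 0.2581
Since p ≈ 0.2581 > α = 0.02, fail to reject H0; the evidence is not statistically significant.

t = 1.14; fail to reject H0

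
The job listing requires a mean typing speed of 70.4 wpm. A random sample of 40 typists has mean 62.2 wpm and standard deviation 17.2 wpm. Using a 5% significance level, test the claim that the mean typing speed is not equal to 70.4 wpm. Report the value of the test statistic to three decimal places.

H0: μ = 70.4; H1: μ ≠ 70.4 (one-sample t-test, two-sided).
t = (x̄ − μ₀)/(s/√n) = (62.2 − 70.4)/(17.2/√40) = -3.015
df = n − 1 = 39
Two-sided p-value ≈ 0.005
Since p ≈ 0.005 < α = 0.05, reject H0; the data support H1.

-3.015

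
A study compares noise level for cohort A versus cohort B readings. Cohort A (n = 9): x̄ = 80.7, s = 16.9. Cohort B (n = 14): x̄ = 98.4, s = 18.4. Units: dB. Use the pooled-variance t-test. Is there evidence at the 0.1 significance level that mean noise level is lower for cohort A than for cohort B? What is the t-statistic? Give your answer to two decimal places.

Let group 1 = cohort A, group 2 = cohort B. H0: μ_1 = μ_2; H1: μ_1 < μ_2 (two-sample pooled-variance t-test, left-tailed).
s_p² = [(9−1)·16.9² + (14−1)·18.4²]/(9+14−2) = 318.389
t = (80.7 − 98.4)/√[318.389·(1/9 + 1/14)] = -2.32
df = n₁ + n₂ − 2 = 21
p-value = P(T ≤ -2.32) ≈ 0.015
Since p ≈ 0.015 < α = 0.1, reject H0; the evidence is statistically significant.

-2.32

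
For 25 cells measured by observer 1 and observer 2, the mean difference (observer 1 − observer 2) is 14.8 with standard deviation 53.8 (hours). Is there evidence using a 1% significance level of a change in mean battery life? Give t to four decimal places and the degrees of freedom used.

t = 1.3755, df = 24

H0: μ_d = 0; H1: μ_d ≠ 0 (paired t-test on the differences, two-sided).
t = d̄/(s_d/√n) = 14.8/(53.8/√25) = 1.3755
df = n − 1 = 24
Two-sided p-value ≈ 0.182
Since p ≈ 0.182 > α = 0.01, fail to reject H0; the evidence is not statistically significant.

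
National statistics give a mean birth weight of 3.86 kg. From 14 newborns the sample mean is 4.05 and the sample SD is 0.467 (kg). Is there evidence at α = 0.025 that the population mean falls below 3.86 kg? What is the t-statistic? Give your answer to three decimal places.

1.522

H0: μ = 3.86; H1: μ < 3.86 (one-sample t-test, left-tailed).
t = (x̄ − μ₀)/(s/√n) = (4.05 − 3.86)/(0.467/√14) = 1.522
df = n − 1 = 13
p-value = P(T ≤ 1.522) ≈ 0.9241
Since p ≈ 0.9241 > α = 0.025, fail to reject H0; the data do not provide sufficient evidence against H0.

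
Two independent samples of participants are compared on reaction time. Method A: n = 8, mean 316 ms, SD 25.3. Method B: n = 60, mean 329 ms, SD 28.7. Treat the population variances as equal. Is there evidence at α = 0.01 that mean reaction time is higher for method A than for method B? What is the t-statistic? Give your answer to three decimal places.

-1.218

Let group 1 = method A, group 2 = method B. H0: μ_1 = μ_2; H1: μ_1 > μ_2 (two-sample pooled-variance t-test, right-tailed).
s_p² = [(8−1)·25.3² + (60−1)·28.7²]/(8+60−2) = 804.217
t = (316 − 329)/√[804.217·(1/8 + 1/60)] = -1.218
df = n₁ + n₂ − 2 = 66
p-value = P(T ≥ -1.218) ≈ 0.8862
Since p ≈ 0.8862 > α = 0.01, fail to reject H0; the evidence is not statistically significant.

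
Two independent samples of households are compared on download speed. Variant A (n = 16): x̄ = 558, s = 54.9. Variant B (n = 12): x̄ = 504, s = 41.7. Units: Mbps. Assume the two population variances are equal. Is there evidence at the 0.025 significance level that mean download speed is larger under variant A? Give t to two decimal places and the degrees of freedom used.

t = 2.84, df = 26

Let group 1 = variant A, group 2 = variant B. H0: μ_1 = μ_2; H1: μ_1 > μ_2 (two-sample pooled-variance t-test, right-tailed).
s_p² = [(16−1)·54.9² + (12−1)·41.7²]/(16+12−2) = 2474.54
t = (558 − 504)/√[2474.54·(1/16 + 1/12)] = 2.84
df = n₁ + n₂ − 2 = 26
p-value = P(T ≥ 2.84) ≈ 0.0043
Since p ≈ 0.0043 < α = 0.025, reject H0; the evidence is statistically significant.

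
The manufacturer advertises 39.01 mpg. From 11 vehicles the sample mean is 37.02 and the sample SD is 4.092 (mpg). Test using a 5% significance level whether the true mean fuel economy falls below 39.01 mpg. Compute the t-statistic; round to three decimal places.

-1.613

H0: μ = 39.01; H1: μ < 39.01 (one-sample t-test, left-tailed).
t = (x̄ − μ₀)/(s/√n) = (37.02 − 39.01)/(4.092/√11) = -1.613
df = n − 1 = 10
p-value = P(T ≤ -1.613) ≈ 0.0689
Since p ≈ 0.0689 > α = 0.05, fail to reject H0; the data do not provide sufficient evidence against H0.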